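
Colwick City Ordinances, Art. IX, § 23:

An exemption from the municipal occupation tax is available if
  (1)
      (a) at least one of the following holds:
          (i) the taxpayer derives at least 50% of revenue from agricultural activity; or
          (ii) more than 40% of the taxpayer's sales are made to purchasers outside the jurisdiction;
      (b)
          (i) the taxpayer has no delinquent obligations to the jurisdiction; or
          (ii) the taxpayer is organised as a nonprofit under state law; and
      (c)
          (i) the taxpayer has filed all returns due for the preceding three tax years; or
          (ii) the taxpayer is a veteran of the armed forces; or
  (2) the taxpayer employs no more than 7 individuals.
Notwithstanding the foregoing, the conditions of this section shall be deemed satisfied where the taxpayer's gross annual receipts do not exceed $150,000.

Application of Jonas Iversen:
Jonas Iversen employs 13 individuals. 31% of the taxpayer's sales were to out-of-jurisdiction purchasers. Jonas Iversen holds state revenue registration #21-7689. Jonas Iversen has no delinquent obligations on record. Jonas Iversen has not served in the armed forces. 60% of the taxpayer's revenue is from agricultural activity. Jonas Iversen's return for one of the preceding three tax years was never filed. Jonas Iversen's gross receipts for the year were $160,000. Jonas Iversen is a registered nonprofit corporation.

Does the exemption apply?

(i) ≥50% agricultural — satisfied.
(ii) >40% out-of-jur. sales — not satisfied.
So (a) is satisfied (T OR F).
(i) no delinquency — satisfied.
(ii) nonprofit — satisfied.
(b) = T OR T = true.
(i) returns current — not met.
(ii) veteran — not met.
(c) = F OR F = false.
(1) = T AND T AND F = false.
(2) ≤ 7 employees — not satisfied.
So Overall is not satisfied (F OR F).
Exception (receipts ≤ $150,000) — not satisfied.
Result: main false OR exception false → false.

No — not exempt.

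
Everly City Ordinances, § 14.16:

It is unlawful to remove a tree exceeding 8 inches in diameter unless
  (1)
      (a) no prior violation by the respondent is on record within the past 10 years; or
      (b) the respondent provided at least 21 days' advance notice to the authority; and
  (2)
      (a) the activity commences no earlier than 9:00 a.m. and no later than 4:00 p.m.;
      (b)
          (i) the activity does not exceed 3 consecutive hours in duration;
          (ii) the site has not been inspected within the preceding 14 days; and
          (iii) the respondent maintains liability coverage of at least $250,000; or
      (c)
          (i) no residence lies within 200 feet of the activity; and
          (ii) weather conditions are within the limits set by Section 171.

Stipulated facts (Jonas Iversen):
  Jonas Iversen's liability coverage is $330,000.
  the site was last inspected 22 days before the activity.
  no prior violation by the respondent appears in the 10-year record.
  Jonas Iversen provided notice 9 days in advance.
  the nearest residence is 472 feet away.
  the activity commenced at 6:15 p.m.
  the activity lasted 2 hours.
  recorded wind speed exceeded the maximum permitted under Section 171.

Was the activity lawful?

Yes — lawful.

(a) no prior violation — satisfied.
(b) ≥21 days' notice — fails.
(1): T OR F → true.
(a) start within hours — fails.
(i) ≤ 3 hrs duration — holds.
(ii) not (site inspected) — holds.
(iii) coverage ≥ $250,000 — satisfied.
(b) = T AND T AND T = true.
(i) no residence in 200 ft — satisfied.
(ii) weather ok — not met.
(c): T AND F → false.
(2): F OR T OR F → true.
Overall: T AND T → true.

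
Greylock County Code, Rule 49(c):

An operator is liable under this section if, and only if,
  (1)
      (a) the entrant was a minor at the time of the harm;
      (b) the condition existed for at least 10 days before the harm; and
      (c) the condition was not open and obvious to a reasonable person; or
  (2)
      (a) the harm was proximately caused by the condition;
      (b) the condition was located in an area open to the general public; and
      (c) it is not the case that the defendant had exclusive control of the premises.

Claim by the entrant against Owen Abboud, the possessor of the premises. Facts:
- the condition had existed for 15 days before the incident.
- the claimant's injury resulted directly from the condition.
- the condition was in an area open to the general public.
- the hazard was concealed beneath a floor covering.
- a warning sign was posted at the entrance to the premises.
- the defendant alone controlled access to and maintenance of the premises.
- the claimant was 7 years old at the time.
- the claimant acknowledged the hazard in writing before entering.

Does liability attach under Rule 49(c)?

(a) entrant a minor — satisfied.
(b) condition ≥10 days old — met.
(c) not open/obvious — holds.
(1): T AND T AND T → true.
(a) proximate cause — holds.
(b) public area — met.
(c) not (exclusive control) — not met.
So (2) is not satisfied (T AND T AND F).
So Overall is satisfied (T OR F).

Yes — liable.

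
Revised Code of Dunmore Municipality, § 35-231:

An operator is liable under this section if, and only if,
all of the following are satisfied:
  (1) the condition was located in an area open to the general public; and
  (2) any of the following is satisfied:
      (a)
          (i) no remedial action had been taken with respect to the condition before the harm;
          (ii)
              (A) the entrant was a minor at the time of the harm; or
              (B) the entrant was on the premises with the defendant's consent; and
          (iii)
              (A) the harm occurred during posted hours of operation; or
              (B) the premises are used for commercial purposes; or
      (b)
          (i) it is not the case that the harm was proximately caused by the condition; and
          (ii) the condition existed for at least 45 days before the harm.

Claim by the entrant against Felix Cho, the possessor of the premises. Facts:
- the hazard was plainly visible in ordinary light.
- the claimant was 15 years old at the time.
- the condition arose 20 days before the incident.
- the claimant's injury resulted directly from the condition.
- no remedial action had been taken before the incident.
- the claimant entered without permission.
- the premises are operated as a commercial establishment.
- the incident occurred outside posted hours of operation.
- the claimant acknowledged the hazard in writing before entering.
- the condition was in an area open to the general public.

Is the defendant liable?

(1) public area — satisfied.
(i) no remedial action — satisfied.
(A) entrant a minor — met.
(B) consent to enter — fails.
(ii): T OR F → true.
(A) during posted hours — not satisfied.
(B) commercial use — satisfied.
(iii): F OR T → true.
(a) = T AND T AND T = true.
(i) not (proximate cause) — not met.
(ii) condition ≥45 days old — not met.
(b) = F AND F = false.
(2): T OR F → true.
Overall: T AND T → true.

Yes — liable.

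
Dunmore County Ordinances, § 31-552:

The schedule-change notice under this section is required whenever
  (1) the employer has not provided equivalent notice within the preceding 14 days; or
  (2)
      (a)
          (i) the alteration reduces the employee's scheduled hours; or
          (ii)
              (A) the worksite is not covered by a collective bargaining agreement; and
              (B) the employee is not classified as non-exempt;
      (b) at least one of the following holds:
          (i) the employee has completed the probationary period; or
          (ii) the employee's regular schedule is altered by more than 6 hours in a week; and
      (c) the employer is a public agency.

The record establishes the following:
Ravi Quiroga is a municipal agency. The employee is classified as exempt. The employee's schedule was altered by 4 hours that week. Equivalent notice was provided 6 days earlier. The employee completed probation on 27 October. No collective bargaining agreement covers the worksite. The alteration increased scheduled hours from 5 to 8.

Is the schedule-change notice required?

(1) no recent notice — not met.
(i) hours reduced — fails.
(A) no CBA — satisfied.
(B) not (non-exempt) — met.
So (ii) is satisfied (T AND T).
So (a) is satisfied (F OR T).
(i) past probation — satisfied.
(ii) schedule shift > 6h — not met.
(b): T OR F → true.
(c) public agency — holds.
So (2) is satisfied (T AND T AND T).
Overall = F OR T = true.

Yes — required.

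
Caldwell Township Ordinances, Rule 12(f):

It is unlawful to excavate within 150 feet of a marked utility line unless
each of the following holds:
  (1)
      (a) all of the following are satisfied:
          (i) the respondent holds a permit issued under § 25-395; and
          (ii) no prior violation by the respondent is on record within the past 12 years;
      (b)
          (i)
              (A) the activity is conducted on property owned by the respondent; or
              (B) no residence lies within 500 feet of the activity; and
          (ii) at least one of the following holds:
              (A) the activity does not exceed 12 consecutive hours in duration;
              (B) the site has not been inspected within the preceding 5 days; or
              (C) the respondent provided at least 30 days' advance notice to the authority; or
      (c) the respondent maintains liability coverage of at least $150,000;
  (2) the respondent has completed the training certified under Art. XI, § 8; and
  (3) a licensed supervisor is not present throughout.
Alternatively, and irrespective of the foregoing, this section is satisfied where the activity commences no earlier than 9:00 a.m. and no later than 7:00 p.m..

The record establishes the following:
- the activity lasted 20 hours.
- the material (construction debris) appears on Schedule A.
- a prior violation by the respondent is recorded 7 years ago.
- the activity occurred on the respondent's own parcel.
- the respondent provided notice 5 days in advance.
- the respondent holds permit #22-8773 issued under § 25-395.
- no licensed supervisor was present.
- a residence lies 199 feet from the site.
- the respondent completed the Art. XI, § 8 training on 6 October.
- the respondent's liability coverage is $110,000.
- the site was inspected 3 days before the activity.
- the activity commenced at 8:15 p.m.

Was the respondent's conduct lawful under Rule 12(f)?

(i) holds permit — met.
(ii) no prior violation — not met.
(a) = T AND F = false.
(A) own property — holds.
(B) no residence in 500 ft — not satisfied.
So (i) is satisfied (T OR F).
(A) ≤ 12 hrs duration — fails.
(B) not (site inspected) — fails.
(C) ≥30 days' notice — fails.
(ii) = F OR F OR F = false.
(b): T AND F → false.
(c) coverage ≥ $150,000 — fails.
(1): F OR F OR F → false.
(2) training certified — satisfied.
(3) not (supervisor present) — holds.
Overall: F AND T AND T → false.
Exception (start within hours) — not satisfied.
Result: main false OR exception false → false.

No — unlawful.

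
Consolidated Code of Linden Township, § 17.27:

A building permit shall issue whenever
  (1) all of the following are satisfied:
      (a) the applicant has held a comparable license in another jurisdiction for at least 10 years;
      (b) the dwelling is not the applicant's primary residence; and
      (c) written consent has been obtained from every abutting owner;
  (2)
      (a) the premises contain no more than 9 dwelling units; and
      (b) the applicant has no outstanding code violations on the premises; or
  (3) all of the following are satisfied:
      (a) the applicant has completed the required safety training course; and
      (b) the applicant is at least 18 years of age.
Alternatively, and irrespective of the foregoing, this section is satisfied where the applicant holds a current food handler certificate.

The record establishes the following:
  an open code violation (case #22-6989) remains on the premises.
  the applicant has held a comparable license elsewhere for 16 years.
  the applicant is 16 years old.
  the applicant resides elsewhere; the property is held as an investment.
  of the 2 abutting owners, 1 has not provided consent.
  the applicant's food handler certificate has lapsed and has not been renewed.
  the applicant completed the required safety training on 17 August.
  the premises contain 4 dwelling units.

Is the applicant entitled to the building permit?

(a) prior license ≥ 10 yr — holds.
(b) not (primary residence) — holds.
(c) all abutters consent — fails.
(1): T AND T AND F → false.
(a) ≤ 9 units — satisfied.
(b) no code violations — not satisfied.
So (2) is not satisfied (T AND F).
(a) safety training — met.
(b) age ≥ 18 — not met.
(3) = T AND F = false.
Overall: F OR F OR F → false.
Exception (food handler cert.) — not satisfied.
Result: main false OR exception false → false.

No — denied.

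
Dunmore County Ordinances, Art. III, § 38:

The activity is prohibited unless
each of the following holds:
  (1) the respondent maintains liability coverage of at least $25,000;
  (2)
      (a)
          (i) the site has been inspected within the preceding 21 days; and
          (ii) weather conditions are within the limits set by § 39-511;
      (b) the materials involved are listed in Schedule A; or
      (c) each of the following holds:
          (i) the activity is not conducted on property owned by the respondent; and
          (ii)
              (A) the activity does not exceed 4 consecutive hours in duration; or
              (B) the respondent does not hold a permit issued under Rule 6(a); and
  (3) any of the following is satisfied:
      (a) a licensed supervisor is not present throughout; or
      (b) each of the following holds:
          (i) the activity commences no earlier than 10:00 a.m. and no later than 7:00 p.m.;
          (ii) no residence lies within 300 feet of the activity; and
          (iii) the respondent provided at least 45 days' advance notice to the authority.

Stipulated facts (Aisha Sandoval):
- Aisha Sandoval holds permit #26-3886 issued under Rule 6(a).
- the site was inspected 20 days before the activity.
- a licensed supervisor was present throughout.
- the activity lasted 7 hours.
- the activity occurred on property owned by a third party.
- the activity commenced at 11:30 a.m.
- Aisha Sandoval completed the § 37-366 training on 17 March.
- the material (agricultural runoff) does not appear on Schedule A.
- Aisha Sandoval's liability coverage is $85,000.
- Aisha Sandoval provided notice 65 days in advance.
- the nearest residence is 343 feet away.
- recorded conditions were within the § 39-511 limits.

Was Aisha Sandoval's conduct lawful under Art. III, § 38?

(1) coverage ≥ $25,000 — met.
(i) site inspected — met.
(ii) weather ok — satisfied.
(a): T AND T → true.
(b) Schedule A material — not satisfied.
(i) not (own property) — holds.
(A) ≤ 4 hrs duration — not met.
(B) not (holds permit) — not met.
(ii) = F OR F = false.
(c): T AND F → false.
So (2) is satisfied (T OR F OR F).
(a) not (supervisor present) — not met.
(i) start within hours — holds.
(ii) no residence in 300 ft — satisfied.
(iii) ≥45 days' notice — satisfied.
So (b) is satisfied (T AND T AND T).
So (3) is satisfied (F OR T).
Overall: T AND T AND T → true.

Yes — lawful.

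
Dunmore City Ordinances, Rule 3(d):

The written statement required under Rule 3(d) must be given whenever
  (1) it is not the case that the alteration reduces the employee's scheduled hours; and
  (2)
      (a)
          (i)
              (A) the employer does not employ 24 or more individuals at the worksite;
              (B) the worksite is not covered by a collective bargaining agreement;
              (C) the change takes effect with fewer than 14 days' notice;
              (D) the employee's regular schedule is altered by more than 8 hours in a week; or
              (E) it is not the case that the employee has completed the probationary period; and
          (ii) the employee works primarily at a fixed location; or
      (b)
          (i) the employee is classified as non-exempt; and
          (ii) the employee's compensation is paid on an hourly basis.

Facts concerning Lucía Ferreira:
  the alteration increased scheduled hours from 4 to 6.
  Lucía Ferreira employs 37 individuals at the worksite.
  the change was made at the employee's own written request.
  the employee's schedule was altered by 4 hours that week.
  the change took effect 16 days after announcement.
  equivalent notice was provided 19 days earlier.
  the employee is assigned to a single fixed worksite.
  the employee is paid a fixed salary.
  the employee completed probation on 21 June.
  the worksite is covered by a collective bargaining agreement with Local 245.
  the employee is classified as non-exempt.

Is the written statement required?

(1) not (hours reduced) — holds.
(A) not (≥ 24 at site) — not met.
(B) no CBA — not satisfied.
(C) < 14 days' notice — fails.
(D) schedule shift > 8h — not satisfied.
(E) not (past probation) — fails.
So (i) is not satisfied (F OR F OR F OR F OR F).
(ii) fixed location — satisfied.
So (a) is not satisfied (F AND T).
(i) non-exempt — holds.
(ii) hourly-paid — not satisfied.
(b): T AND F → false.
(2) = F OR F = false.
Overall = T AND F = false.

No — not required.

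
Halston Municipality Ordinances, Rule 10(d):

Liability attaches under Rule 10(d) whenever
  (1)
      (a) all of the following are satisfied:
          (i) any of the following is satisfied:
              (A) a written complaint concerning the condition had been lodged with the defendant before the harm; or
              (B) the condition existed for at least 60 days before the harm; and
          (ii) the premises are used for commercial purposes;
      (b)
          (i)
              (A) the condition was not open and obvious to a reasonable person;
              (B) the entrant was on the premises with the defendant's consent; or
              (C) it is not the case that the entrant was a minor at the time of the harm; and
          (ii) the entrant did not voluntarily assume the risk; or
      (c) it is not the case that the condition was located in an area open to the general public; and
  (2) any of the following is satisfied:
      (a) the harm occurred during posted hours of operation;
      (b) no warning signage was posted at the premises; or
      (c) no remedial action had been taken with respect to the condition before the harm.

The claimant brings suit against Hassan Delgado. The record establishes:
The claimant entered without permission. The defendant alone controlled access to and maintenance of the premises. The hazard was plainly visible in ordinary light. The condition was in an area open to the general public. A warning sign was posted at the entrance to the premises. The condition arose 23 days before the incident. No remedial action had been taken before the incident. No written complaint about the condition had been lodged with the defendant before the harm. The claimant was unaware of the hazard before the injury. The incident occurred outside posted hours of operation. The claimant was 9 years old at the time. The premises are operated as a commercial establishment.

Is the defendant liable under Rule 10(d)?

No — not liable.

(A) complaint lodged — not met.
(B) condition ≥60 days old — fails.
So (i) is not satisfied (F OR F).
(ii) commercial use — holds.
So (a) is not satisfied (F AND T).
(A) not open/obvious — not satisfied.
(B) consent to enter — fails.
(C) not (entrant a minor) — not met.
(i): F OR F OR F → false.
(ii) no assumed risk — met.
(b): F AND T → false.
(c) not (public area) — not satisfied.
(1) = F OR F OR F = false.
(a) during posted hours — not met.
(b) no signage posted — not met.
(c) no remedial action — satisfied.
(2) = F OR F OR T = true.
So Overall is not satisfied (F AND T).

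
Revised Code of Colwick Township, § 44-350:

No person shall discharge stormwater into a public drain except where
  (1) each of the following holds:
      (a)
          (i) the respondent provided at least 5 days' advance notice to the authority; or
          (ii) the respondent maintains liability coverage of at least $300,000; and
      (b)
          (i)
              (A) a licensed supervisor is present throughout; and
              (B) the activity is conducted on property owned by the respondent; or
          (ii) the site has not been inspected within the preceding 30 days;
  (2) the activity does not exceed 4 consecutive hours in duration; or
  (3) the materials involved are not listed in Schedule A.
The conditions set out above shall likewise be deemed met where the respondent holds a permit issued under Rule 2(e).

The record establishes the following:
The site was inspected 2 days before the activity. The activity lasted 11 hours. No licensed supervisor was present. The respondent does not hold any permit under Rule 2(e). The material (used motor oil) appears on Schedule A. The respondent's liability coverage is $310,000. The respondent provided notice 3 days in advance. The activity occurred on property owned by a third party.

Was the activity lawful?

(i) ≥5 days' notice — not met.
(ii) coverage ≥ $300,000 — satisfied.
So (a) is satisfied (F OR T).
(A) supervisor present — not satisfied.
(B) own property — not satisfied.
(i) = F AND F = false.
(ii) not (site inspected) — fails.
(b): F OR F → false.
So (1) is not satisfied (T AND F).
(2) ≤ 4 hrs duration — not met.
(3) not (Schedule A material) — not satisfied.
Overall = F OR F OR F = false.
Exception (holds permit) — not satisfied.
Result: main false OR exception false → false.

No — unlawful.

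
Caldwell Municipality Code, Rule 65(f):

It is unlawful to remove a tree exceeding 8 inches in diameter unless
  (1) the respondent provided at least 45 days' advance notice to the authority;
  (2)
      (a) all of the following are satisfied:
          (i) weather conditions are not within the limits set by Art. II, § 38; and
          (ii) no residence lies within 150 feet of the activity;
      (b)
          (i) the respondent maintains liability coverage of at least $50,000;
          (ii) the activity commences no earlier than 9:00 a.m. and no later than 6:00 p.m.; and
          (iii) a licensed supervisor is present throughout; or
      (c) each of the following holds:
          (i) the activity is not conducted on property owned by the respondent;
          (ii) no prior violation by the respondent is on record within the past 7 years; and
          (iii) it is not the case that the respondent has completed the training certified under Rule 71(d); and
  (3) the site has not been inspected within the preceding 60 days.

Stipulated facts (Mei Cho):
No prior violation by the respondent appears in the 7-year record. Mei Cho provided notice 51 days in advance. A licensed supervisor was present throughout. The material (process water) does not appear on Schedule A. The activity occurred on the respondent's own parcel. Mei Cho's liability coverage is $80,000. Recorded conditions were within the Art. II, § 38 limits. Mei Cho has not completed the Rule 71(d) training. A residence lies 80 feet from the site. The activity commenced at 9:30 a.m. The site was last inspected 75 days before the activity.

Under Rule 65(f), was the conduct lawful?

Yes — lawful.

(1) ≥45 days' notice — satisfied.
(i) not (weather ok) — not met.
(ii) no residence in 150 ft — fails.
So (a) is not satisfied (F AND F).
(i) coverage ≥ $50,000 — satisfied.
(ii) start within hours — satisfied.
(iii) supervisor present — satisfied.
(b): T AND T AND T → true.
(i) not (own property) — not met.
(ii) no prior violation — met.
(iii) not (training certified) — holds.
(c): F AND T AND T → false.
So (2) is satisfied (F OR T OR F).
(3) not (site inspected) — satisfied.
So Overall is satisfied (T AND T AND T).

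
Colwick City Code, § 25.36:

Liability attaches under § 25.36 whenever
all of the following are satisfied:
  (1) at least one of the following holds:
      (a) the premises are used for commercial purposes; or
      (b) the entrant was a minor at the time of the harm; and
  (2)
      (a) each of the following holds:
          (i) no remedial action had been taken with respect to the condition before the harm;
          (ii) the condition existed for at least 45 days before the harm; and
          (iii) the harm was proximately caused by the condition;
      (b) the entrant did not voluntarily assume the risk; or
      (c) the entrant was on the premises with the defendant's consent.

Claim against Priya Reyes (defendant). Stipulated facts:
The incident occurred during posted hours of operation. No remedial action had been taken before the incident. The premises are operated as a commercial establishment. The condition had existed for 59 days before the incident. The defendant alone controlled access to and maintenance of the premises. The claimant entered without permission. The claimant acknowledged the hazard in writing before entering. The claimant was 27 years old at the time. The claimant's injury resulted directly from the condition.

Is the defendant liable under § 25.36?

(a) commercial use — met.
(b) entrant a minor — not satisfied.
So (1) is satisfied (T OR F).
(i) no remedial action — holds.
(ii) condition ≥45 days old — holds.
(iii) proximate cause — holds.
(a): T AND T AND T → true.
(b) no assumed risk — not satisfied.
(c) consent to enter — fails.
(2) = T OR F OR F = true.
So Overall is satisfied (T AND T).

Yes — liable.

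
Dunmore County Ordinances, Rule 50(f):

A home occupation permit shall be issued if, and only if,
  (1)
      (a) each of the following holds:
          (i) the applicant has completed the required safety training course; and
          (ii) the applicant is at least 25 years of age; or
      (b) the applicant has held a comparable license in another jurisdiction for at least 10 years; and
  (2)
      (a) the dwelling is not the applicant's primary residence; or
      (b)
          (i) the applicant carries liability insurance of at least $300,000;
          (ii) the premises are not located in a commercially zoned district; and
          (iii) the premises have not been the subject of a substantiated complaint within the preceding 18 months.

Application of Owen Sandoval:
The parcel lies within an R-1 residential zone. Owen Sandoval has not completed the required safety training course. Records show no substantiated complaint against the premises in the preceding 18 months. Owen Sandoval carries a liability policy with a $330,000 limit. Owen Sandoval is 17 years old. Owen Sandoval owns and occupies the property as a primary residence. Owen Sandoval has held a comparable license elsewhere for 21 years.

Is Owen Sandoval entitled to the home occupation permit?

Yes — granted.

(i) safety training — not met.
(ii) age ≥ 25 — not met.
(a) = F AND F = false.
(b) prior license ≥ 10 yr — holds.
So (1) is satisfied (F OR T).
(a) not (primary residence) — fails.
(i) insurance ≥ $300,000 — met.
(ii) not (commercially zoned) — holds.
(iii) no complaint in 18 mo. — holds.
(b): T AND T AND T → true.
So (2) is satisfied (F OR T).
So Overall is satisfied (T AND T).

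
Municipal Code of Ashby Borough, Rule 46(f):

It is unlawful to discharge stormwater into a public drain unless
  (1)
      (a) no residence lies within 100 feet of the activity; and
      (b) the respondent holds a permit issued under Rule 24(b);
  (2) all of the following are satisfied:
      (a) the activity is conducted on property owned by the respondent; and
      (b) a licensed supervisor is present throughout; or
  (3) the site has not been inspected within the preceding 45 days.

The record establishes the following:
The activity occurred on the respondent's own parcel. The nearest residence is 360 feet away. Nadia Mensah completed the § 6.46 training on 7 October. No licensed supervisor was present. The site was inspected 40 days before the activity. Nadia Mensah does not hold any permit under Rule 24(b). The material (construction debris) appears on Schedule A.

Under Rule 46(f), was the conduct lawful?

(a) no residence in 100 ft — holds.
(b) holds permit — not met.
So (1) is not satisfied (T AND F).
(a) own property — holds.
(b) supervisor present — fails.
(2): T AND F → false.
(3) not (site inspected) — fails.
Overall = F OR F OR F = false.

No — unlawful.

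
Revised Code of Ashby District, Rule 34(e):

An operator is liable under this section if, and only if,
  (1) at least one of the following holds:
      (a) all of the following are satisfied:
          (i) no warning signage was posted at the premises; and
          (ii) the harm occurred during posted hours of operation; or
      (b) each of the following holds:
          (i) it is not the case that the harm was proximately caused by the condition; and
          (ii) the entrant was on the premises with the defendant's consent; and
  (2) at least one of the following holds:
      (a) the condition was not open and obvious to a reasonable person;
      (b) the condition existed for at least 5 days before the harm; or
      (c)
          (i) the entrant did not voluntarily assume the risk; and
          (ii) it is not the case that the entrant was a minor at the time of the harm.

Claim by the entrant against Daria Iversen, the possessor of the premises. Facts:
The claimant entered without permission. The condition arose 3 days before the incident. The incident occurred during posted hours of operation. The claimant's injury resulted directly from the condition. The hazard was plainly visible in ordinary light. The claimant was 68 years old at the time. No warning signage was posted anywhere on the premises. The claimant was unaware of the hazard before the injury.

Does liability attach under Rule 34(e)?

(i) no signage posted — met.
(ii) during posted hours — satisfied.
So (a) is satisfied (T AND T).
(i) not (proximate cause) — not met.
(ii) consent to enter — fails.
(b): F AND F → false.
(1): T OR F → true.
(a) not open/obvious — not satisfied.
(b) condition ≥5 days old — fails.
(i) no assumed risk — holds.
(ii) not (entrant a minor) — met.
So (c) is satisfied (T AND T).
(2): F OR F OR T → true.
Overall = T AND T = true.

Yes — liable.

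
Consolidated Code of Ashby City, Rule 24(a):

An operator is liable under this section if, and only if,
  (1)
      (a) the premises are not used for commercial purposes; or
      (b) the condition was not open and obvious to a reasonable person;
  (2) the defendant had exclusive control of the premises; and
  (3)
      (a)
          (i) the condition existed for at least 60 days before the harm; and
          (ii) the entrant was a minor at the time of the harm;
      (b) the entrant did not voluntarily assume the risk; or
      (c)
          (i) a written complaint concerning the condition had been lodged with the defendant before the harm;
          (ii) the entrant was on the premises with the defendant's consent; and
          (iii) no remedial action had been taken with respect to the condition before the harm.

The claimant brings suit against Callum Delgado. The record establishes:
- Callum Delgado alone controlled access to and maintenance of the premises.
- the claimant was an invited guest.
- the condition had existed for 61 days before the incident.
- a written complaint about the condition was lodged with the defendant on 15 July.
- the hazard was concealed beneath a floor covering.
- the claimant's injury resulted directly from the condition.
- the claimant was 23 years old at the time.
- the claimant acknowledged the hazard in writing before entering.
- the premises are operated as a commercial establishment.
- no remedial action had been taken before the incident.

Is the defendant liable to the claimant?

Yes — liable.

(a) not (commercial use) — not met.
(b) not open/obvious — satisfied.
(1) = F OR T = true.
(2) exclusive control — met.
(i) condition ≥60 days old — satisfied.
(ii) entrant a minor — fails.
(a) = T AND F = false.
(b) no assumed risk — fails.
(i) complaint lodged — holds.
(ii) consent to enter — met.
(iii) no remedial action — met.
(c) = T AND T AND T = true.
So (3) is satisfied (F OR F OR T).
So Overall is satisfied (T AND T AND T).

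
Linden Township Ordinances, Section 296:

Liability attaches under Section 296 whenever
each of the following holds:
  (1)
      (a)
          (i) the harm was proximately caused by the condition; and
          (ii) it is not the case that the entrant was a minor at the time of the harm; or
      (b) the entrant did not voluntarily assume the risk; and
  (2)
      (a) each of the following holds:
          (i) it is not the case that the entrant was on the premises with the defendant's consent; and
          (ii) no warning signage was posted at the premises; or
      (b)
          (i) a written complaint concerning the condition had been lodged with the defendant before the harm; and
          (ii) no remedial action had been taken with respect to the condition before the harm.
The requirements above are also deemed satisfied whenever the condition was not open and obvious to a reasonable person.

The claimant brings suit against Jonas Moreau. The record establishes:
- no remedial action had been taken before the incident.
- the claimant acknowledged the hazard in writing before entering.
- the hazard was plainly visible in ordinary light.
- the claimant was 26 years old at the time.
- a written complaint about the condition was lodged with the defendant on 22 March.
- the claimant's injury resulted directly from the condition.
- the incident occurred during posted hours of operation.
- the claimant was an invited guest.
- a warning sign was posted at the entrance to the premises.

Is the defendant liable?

(i) proximate cause — satisfied.
(ii) not (entrant a minor) — holds.
(a): T AND T → true.
(b) no assumed risk — not met.
(1): T OR F → true.
(i) not (consent to enter) — not satisfied.
(ii) no signage posted — fails.
So (a) is not satisfied (F AND F).
(i) complaint lodged — satisfied.
(ii) no remedial action — holds.
(b) = T AND T = true.
(2): F OR T → true.
So Overall is satisfied (T AND T).
Exception (not open/obvious) — not satisfied.
Result: main true OR exception false → true.

Yes — liable.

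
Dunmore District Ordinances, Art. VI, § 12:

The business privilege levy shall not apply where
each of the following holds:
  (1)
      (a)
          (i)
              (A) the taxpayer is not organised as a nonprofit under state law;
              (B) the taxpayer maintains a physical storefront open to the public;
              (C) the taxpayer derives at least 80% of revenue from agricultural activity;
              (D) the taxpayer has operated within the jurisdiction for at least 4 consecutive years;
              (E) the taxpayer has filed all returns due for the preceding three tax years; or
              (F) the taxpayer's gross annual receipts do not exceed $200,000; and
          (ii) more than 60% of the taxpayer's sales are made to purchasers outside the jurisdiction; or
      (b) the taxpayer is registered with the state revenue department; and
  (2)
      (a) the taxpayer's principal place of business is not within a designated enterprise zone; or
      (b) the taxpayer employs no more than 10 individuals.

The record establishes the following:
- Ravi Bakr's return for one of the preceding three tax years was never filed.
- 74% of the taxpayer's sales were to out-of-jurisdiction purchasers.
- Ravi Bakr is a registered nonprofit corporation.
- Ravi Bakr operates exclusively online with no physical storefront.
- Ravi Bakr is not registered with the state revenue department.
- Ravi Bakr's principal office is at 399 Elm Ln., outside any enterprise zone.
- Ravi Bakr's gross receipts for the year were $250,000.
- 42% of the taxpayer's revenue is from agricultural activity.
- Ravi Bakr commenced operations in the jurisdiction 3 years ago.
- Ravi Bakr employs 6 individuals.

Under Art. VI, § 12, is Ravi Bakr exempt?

(A) not (nonprofit) — not met.
(B) has storefront — fails.
(C) ≥80% agricultural — not met.
(D) ≥ 4 yrs in jurisdiction — not satisfied.
(E) returns current — fails.
(F) receipts ≤ $200,000 — not satisfied.
(i): F OR F OR F OR F OR F OR F → false.
(ii) >60% out-of-jur. sales — satisfied.
So (a) is not satisfied (F AND T).
(b) state-registered — not met.
(1): F OR F → false.
(a) not (in enterprise zone) — holds.
(b) ≤ 10 employees — satisfied.
(2): T OR T → true.
Overall: F AND T → false.

No — not exempt.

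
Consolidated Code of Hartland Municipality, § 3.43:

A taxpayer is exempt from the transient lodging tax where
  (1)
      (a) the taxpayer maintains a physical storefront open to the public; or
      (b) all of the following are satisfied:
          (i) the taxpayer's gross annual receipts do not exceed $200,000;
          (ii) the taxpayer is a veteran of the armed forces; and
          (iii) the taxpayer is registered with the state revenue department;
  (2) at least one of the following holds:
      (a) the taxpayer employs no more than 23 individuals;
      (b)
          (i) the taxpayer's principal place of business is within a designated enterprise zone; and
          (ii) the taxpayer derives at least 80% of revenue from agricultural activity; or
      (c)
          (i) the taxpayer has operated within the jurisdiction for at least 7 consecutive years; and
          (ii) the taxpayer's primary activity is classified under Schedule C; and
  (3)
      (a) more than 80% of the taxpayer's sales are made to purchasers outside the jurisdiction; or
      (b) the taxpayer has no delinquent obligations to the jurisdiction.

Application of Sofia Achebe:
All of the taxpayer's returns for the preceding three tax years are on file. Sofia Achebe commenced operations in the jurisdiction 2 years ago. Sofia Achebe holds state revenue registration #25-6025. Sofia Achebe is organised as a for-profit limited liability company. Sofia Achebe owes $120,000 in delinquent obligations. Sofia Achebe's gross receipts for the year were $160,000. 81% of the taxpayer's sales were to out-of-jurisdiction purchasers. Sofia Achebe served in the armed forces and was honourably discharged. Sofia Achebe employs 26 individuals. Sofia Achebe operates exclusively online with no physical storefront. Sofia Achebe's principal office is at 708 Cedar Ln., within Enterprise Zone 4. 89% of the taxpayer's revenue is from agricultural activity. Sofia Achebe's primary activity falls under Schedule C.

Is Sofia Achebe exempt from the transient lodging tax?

(a) has storefront — not met.
(i) receipts ≤ $200,000 — met.
(ii) veteran — met.
(iii) state-registered — holds.
So (b) is satisfied (T AND T AND T).
(1): F OR T → true.
(a) ≤ 23 employees — not met.
(i) in enterprise zone — holds.
(ii) ≥80% agricultural — satisfied.
So (b) is satisfied (T AND T).
(i) ≥ 7 yrs in jurisdiction — not met.
(ii) Schedule C activity — met.
(c): F AND T → false.
So (2) is satisfied (F OR T OR F).
(a) >80% out-of-jur. sales — satisfied.
(b) no delinquency — fails.
(3): T OR F → true.
Overall = T AND T AND T = true.

Yes — exempt.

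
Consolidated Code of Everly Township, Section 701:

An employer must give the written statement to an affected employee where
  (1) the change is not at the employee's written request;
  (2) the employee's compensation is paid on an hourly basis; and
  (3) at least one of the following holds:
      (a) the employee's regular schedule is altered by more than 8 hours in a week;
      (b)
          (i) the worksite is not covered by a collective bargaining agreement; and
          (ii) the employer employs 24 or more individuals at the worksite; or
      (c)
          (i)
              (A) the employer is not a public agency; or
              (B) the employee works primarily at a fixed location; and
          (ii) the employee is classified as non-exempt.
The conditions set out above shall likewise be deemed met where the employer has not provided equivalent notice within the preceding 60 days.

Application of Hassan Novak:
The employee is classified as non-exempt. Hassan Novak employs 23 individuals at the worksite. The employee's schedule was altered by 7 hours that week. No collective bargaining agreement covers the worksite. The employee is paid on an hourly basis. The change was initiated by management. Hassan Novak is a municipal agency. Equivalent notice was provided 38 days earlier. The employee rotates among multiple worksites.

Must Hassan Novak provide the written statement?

No — not required.

(1) not employee-requested — holds.
(2) hourly-paid — holds.
(a) schedule shift > 8h — not satisfied.
(i) no CBA — met.
(ii) ≥ 24 at site — fails.
So (b) is not satisfied (T AND F).
(A) not (public agency) — not satisfied.
(B) fixed location — fails.
So (i) is not satisfied (F OR F).
(ii) non-exempt — met.
(c) = F AND T = false.
(3) = F OR F OR F = false.
So Overall is not satisfied (T AND T AND F).
Exception (no recent notice) — not satisfied.
Result: main false OR exception false → false.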